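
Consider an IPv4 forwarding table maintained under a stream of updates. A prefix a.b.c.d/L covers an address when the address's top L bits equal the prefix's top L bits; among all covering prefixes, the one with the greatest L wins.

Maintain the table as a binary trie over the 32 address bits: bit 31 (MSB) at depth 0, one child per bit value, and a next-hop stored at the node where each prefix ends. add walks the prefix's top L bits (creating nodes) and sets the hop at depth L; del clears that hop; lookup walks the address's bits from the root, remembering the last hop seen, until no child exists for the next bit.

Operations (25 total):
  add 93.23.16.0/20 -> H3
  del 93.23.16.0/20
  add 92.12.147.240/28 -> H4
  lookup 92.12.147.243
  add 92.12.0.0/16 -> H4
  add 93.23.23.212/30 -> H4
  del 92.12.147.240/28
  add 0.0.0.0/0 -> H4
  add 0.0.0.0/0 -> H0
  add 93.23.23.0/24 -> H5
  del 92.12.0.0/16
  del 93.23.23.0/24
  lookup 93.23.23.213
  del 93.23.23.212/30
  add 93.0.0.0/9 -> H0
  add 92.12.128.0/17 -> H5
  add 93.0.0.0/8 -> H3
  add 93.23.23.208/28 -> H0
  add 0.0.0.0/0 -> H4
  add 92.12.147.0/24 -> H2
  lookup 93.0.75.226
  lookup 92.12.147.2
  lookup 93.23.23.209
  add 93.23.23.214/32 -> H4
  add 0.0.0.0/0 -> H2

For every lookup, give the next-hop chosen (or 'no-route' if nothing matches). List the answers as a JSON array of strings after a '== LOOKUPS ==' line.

Trace:
  add 93.23.16.0/20 -> H3 at depth 20
  del 93.23.16.0/20 (clear depth 20)
  add 92.12.147.240/28 -> H4 at depth 28
  lookup 92.12.147.243: bits 0101110000001100100100111111 walk d0:-→d1:-→d2:-→d3:-→d4:-→d5:-→d6:-→d7:-→d8:-→d9:-→d10:-→d11:-→d12:-→d13:-→d14:-→d15:-→d16:-→d17:-→d18:-→d19:-→d20:-→d21:-→d22:-→d23:-→d24:-→d25:-→d26:-→d27:-→d28:H4 -> H4
  add 92.12.0.0/16 -> H4 at depth 16
  add 93.23.23.212/30 -> H4 at depth 30
  del 92.12.147.240/28 (clear depth 28)
  add 0.0.0.0/0 -> H4 at depth 0
  add 0.0.0.0/0 -> H0 at depth 0
  add 93.23.23.0/24 -> H5 at depth 24
  del 92.12.0.0/16 (clear depth 16)
  del 93.23.23.0/24 (clear depth 24)
  lookup 93.23.23.213: bits 010111010001011100010111110101 walk d0:H0→d1:-→d2:-→d3:-→d4:-→d5:-→d6:-→d7:-→d8:-→d9:-→d10:-→d11:-→d12:-→d13:-→d14:-→d15:-→d16:-→d17:-→d18:-→d19:-→d20:-→d21:-→d22:-→d23:-→d24:-→d25:-→d26:-→d27:-→d28:-→d29:-→d30:H4 -> H4
  del 93.23.23.212/30 (clear depth 30)
  add 93.0.0.0/9 -> H0 at depth 9
  add 92.12.128.0/17 -> H5 at depth 17
  add 93.0.0.0/8 -> H3 at depth 8
  add 93.23.23.208/28 -> H0 at depth 28
  add 0.0.0.0/0 -> H4 at depth 0
  add 92.12.147.0/24 -> H2 at depth 24
  lookup 93.0.75.226: bits 01011101000 walk d0:H4→d1:-→d2:-→d3:-→d4:-→d5:-→d6:-→d7:-→d8:H3→d9:H0→d10:-→d11:- -> H0
  lookup 92.12.147.2: bits 010111000000110010010011 walk d0:H4→d1:-→d2:-→d3:-→d4:-→d5:-→d6:-→d7:-→d8:-→d9:-→d10:-→d11:-→d12:-→d13:-→d14:-→d15:-→d16:-→d17:H5→d18:-→d19:-→d20:-→d21:-→d22:-→d23:-→d24:H2 -> H2
  lookup 93.23.23.209: bits 01011101000101110001011111010 walk d0:H4→d1:-→d2:-→d3:-→d4:-→d5:-→d6:-→d7:-→d8:H3→d9:H0→d10:-→d11:-→d12:-→d13:-→d14:-→d15:-→d16:-→d17:-→d18:-→d19:-→d20:-→d21:-→d22:-→d23:-→d24:-→d25:-→d26:-→d27:-→d28:H0→d29:- -> H0
  add 93.23.23.214/32 -> H4 at depth 32
  add 0.0.0.0/0 -> H2 at depth 0

== LOOKUPS ==
["H4","H4","H0","H2","H0"]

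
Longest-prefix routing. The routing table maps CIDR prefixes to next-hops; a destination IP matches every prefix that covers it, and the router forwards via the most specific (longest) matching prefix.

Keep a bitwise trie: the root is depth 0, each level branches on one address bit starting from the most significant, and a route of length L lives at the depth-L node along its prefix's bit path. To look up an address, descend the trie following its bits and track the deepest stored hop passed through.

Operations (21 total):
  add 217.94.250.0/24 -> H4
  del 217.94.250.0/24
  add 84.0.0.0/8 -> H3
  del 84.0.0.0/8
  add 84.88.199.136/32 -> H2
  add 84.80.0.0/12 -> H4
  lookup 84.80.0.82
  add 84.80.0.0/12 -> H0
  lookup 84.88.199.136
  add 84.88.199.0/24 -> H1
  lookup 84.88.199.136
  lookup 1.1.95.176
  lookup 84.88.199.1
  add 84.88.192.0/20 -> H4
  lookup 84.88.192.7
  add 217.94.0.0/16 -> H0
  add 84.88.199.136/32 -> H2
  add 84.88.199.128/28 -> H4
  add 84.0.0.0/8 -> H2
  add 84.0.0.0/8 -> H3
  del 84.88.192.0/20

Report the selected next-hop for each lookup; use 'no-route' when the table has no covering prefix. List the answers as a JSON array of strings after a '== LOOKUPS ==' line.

Process each operation:
  + 217.94.250.0/24 (H4) depth=24
  - 217.94.250.0/24 clear@24
  + 84.0.0.0/8 (H3) depth=8
  - 84.0.0.0/8 clear@8
  + 84.88.199.136/32 (H2) depth=32
  + 84.80.0.0/12 (H4) depth=12
  Q 84.80.0.82: descend 010101000101 ; hops seen [H4] ; pick H4
  + 84.80.0.0/12 (H0) depth=12
  Q 84.88.199.136: descend 01010100010110001100011110001000 ; hops seen [H0,H2] ; pick H2
  + 84.88.199.0/24 (H1) depth=24
  Q 84.88.199.136: descend 01010100010110001100011110001000 ; hops seen [H0,H1,H2] ; pick H2
  Q 1.1.95.176: descend 0 ; hops seen [∅] ; pick no-route
  Q 84.88.199.1: descend 010101000101100011000111 ; hops seen [H0,H1] ; pick H1
  + 84.88.192.0/20 (H4) depth=20
  Q 84.88.192.7: descend 010101000101100011000 ; hops seen [H0,H4] ; pick H4
  + 217.94.0.0/16 (H0) depth=16
  + 84.88.199.136/32 (H2) depth=32
  + 84.88.199.128/28 (H4) depth=28
  + 84.0.0.0/8 (H2) depth=8
  + 84.0.0.0/8 (H3) depth=8
  - 84.88.192.0/20 clear@20

== LOOKUPS ==
["H4","H2","H2","no-route","H1","H4"]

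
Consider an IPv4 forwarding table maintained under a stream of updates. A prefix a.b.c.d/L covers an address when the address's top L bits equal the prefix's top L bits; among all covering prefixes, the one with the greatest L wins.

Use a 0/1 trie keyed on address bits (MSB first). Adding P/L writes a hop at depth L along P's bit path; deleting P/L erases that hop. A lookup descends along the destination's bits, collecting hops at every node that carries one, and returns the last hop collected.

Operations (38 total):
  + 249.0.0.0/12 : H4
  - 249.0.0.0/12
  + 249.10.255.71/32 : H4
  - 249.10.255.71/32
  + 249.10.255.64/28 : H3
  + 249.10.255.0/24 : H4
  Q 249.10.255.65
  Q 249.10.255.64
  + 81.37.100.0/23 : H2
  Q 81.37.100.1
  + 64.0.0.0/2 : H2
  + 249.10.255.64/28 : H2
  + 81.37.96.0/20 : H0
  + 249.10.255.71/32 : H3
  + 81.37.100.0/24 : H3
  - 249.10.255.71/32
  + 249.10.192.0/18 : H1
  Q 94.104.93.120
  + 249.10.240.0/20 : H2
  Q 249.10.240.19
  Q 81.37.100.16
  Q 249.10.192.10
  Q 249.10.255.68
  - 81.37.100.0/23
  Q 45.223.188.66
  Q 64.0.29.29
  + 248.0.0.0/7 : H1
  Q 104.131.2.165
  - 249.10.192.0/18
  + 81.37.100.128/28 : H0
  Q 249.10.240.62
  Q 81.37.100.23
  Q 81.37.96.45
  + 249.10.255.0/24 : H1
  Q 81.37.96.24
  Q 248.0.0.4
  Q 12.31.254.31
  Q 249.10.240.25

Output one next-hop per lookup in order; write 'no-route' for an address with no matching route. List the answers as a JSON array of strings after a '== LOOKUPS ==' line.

Process each operation:
  + 249.0.0.0/12 (H4) depth=12
  del 249.0.0.0/12 (clear depth 12)
  + 249.10.255.71/32 (H4) depth=32
  del 249.10.255.71/32 (clear depth 32)
  + 249.10.255.64/28 (H3) depth=28
  + 249.10.255.0/24 (H4) depth=24
  ? 249.10.255.65  path d0:-→d1:-→d2:-→d3:-→d4:-→d5:-→d6:-→d7:-→d8:-→d9:-→d10:-→d11:-→d12:-→d13:-→d14:-→d15:-→d16:-→d17:-→d18:-→d19:-→d20:-→d21:-→d22:-→d23:-→d24:H4→d25:-→d26:-→d27:-→d28:H3→d29:-  best=H3
  ? 249.10.255.64  path d0:-→d1:-→d2:-→d3:-→d4:-→d5:-→d6:-→d7:-→d8:-→d9:-→d10:-→d11:-→d12:-→d13:-→d14:-→d15:-→d16:-→d17:-→d18:-→d19:-→d20:-→d21:-→d22:-→d23:-→d24:H4→d25:-→d26:-→d27:-→d28:H3→d29:-  best=H3
  + 81.37.100.0/23 (H2) depth=23
  ? 81.37.100.1  path d0:-→d1:-→d2:-→d3:-→d4:-→d5:-→d6:-→d7:-→d8:-→d9:-→d10:-→d11:-→d12:-→d13:-→d14:-→d15:-→d16:-→d17:-→d18:-→d19:-→d20:-→d21:-→d22:-→d23:H2  best=H2
  + 64.0.0.0/2 (H2) depth=2
  + 249.10.255.64/28 (H2) depth=28
  + 81.37.96.0/20 (H0) depth=20
  + 249.10.255.71/32 (H3) depth=32
  + 81.37.100.0/24 (H3) depth=24
  del 249.10.255.71/32 (clear depth 32)
  + 249.10.192.0/18 (H1) depth=18
  ? 94.104.93.120  path d0:-→d1:-→d2:H2→d3:-→d4:-  best=H2
  + 249.10.240.0/20 (H2) depth=20
  ? 249.10.240.19  path d0:-→d1:-→d2:-→d3:-→d4:-→d5:-→d6:-→d7:-→d8:-→d9:-→d10:-→d11:-→d12:-→d13:-→d14:-→d15:-→d16:-→d17:-→d18:H1→d19:-→d20:H2  best=H2
  ? 81.37.100.16  path d0:-→d1:-→d2:H2→d3:-→d4:-→d5:-→d6:-→d7:-→d8:-→d9:-→d10:-→d11:-→d12:-→d13:-→d14:-→d15:-→d16:-→d17:-→d18:-→d19:-→d20:H0→d21:-→d22:-→d23:H2→d24:H3  best=H3
  ? 249.10.192.10  path d0:-→d1:-→d2:-→d3:-→d4:-→d5:-→d6:-→d7:-→d8:-→d9:-→d10:-→d11:-→d12:-→d13:-→d14:-→d15:-→d16:-→d17:-→d18:H1  best=H1
  ? 249.10.255.68  path d0:-→d1:-→d2:-→d3:-→d4:-→d5:-→d6:-→d7:-→d8:-→d9:-→d10:-→d11:-→d12:-→d13:-→d14:-→d15:-→d16:-→d17:-→d18:H1→d19:-→d20:H2→d21:-→d22:-→d23:-→d24:H4→d25:-→d26:-→d27:-→d28:H2→d29:-→d30:-  best=H2
  del 81.37.100.0/23 (clear depth 23)
  ? 45.223.188.66  path d0:-→d1:-  best=no-route
  ? 64.0.29.29  path d0:-→d1:-→d2:H2→d3:-  best=H2
  + 248.0.0.0/7 (H1) depth=7
  ? 104.131.2.165  path d0:-→d1:-→d2:H2  best=H2
  del 249.10.192.0/18 (clear depth 18)
  + 81.37.100.128/28 (H0) depth=28
  ? 249.10.240.62  path d0:-→d1:-→d2:-→d3:-→d4:-→d5:-→d6:-→d7:H1→d8:-→d9:-→d10:-→d11:-→d12:-→d13:-→d14:-→d15:-→d16:-→d17:-→d18:-→d19:-→d20:H2  best=H2
  ? 81.37.100.23  path d0:-→d1:-→d2:H2→d3:-→d4:-→d5:-→d6:-→d7:-→d8:-→d9:-→d10:-→d11:-→d12:-→d13:-→d14:-→d15:-→d16:-→d17:-→d18:-→d19:-→d20:H0→d21:-→d22:-→d23:-→d24:H3  best=H3
  ? 81.37.96.45  path d0:-→d1:-→d2:H2→d3:-→d4:-→d5:-→d6:-→d7:-→d8:-→d9:-→d10:-→d11:-→d12:-→d13:-→d14:-→d15:-→d16:-→d17:-→d18:-→d19:-→d20:H0→d21:-  best=H0
  + 249.10.255.0/24 (H1) depth=24
  ? 81.37.96.24  path d0:-→d1:-→d2:H2→d3:-→d4:-→d5:-→d6:-→d7:-→d8:-→d9:-→d10:-→d11:-→d12:-→d13:-→d14:-→d15:-→d16:-→d17:-→d18:-→d19:-→d20:H0→d21:-  best=H0
  ? 248.0.0.4  path d0:-→d1:-→d2:-→d3:-→d4:-→d5:-→d6:-→d7:H1  best=H1
  ? 12.31.254.31  path d0:-→d1:-  best=no-route
  ? 249.10.240.25  path d0:-→d1:-→d2:-→d3:-→d4:-→d5:-→d6:-→d7:H1→d8:-→d9:-→d10:-→d11:-→d12:-→d13:-→d14:-→d15:-→d16:-→d17:-→d18:-→d19:-→d20:H2  best=H2

== LOOKUPS ==
["H3","H3","H2","H2","H2","H3","H1","H2","no-route","H2","H2","H2","H3","H0","H0","H1","no-route","H2"]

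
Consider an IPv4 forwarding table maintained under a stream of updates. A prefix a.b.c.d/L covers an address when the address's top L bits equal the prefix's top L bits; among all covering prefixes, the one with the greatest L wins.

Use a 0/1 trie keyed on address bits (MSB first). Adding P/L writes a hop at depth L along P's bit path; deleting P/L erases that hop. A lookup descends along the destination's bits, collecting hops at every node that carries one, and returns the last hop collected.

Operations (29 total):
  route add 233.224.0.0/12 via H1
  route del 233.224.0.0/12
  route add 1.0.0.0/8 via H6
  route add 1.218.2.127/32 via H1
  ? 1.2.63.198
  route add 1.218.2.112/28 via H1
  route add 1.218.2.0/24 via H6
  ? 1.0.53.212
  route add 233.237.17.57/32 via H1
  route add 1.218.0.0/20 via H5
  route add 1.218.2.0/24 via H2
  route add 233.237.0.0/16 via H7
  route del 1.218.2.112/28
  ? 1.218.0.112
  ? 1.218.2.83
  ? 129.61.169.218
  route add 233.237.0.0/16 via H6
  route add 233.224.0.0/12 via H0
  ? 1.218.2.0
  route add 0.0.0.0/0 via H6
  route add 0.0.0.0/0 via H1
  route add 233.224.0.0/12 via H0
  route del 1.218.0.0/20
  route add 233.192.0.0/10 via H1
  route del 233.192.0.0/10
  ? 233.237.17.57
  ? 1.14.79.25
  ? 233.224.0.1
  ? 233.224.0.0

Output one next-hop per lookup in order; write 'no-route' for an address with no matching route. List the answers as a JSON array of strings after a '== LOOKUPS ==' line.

Process each operation:
  add 233.224.0.0/12 -> H1 at depth 12
  del 233.224.0.0/12 (clear depth 12)
  add 1.0.0.0/8 -> H6 at depth 8
  add 1.218.2.127/32 -> H1 at depth 32
  ? 1.2.63.198  path d0:-→d1:-→d2:-→d3:-→d4:-→d5:-→d6:-→d7:-→d8:H6  best=H6
  add 1.218.2.112/28 -> H1 at depth 28
  add 1.218.2.0/24 -> H6 at depth 24
  ? 1.0.53.212  path d0:-→d1:-→d2:-→d3:-→d4:-→d5:-→d6:-→d7:-→d8:H6  best=H6
  add 233.237.17.57/32 -> H1 at depth 32
  add 1.218.0.0/20 -> H5 at depth 20
  add 1.218.2.0/24 -> H2 at depth 24
  add 233.237.0.0/16 -> H7 at depth 16
  del 1.218.2.112/28 (clear depth 28)
  ? 1.218.0.112  path d0:-→d1:-→d2:-→d3:-→d4:-→d5:-→d6:-→d7:-→d8:H6→d9:-→d10:-→d11:-→d12:-→d13:-→d14:-→d15:-→d16:-→d17:-→d18:-→d19:-→d20:H5→d21:-→d22:-  best=H5
  ? 1.218.2.83  path d0:-→d1:-→d2:-→d3:-→d4:-→d5:-→d6:-→d7:-→d8:H6→d9:-→d10:-→d11:-→d12:-→d13:-→d14:-→d15:-→d16:-→d17:-→d18:-→d19:-→d20:H5→d21:-→d22:-→d23:-→d24:H2→d25:-→d26:-  best=H2
  ? 129.61.169.218  path d0:-→d1:-  best=no-route
  add 233.237.0.0/16 -> H6 at depth 16
  add 233.224.0.0/12 -> H0 at depth 12
  ? 1.218.2.0  path d0:-→d1:-→d2:-→d3:-→d4:-→d5:-→d6:-→d7:-→d8:H6→d9:-→d10:-→d11:-→d12:-→d13:-→d14:-→d15:-→d16:-→d17:-→d18:-→d19:-→d20:H5→d21:-→d22:-→d23:-→d24:H2→d25:-  best=H2
  add 0.0.0.0/0 -> H6 at depth 0
  add 0.0.0.0/0 -> H1 at depth 0
  add 233.224.0.0/12 -> H0 at depth 12
  del 1.218.0.0/20 (clear depth 20)
  add 233.192.0.0/10 -> H1 at depth 10
  del 233.192.0.0/10 (clear depth 10)
  ? 233.237.17.57  path d0:H1→d1:-→d2:-→d3:-→d4:-→d5:-→d6:-→d7:-→d8:-→d9:-→d10:-→d11:-→d12:H0→d13:-→d14:-→d15:-→d16:H6→d17:-→d18:-→d19:-→d20:-→d21:-→d22:-→d23:-→d24:-→d25:-→d26:-→d27:-→d28:-→d29:-→d30:-→d31:-→d32:H1  best=H1
  ? 1.14.79.25  path d0:H1→d1:-→d2:-→d3:-→d4:-→d5:-→d6:-→d7:-→d8:H6  best=H6
  ? 233.224.0.1  path d0:H1→d1:-→d2:-→d3:-→d4:-→d5:-→d6:-→d7:-→d8:-→d9:-→d10:-→d11:-→d12:H0  best=H0
  ? 233.224.0.0  path d0:H1→d1:-→d2:-→d3:-→d4:-→d5:-→d6:-→d7:-→d8:-→d9:-→d10:-→d11:-→d12:H0  best=H0

== LOOKUPS ==
["H6","H6","H5","H2","no-route","H2","H1","H6","H0","H0"]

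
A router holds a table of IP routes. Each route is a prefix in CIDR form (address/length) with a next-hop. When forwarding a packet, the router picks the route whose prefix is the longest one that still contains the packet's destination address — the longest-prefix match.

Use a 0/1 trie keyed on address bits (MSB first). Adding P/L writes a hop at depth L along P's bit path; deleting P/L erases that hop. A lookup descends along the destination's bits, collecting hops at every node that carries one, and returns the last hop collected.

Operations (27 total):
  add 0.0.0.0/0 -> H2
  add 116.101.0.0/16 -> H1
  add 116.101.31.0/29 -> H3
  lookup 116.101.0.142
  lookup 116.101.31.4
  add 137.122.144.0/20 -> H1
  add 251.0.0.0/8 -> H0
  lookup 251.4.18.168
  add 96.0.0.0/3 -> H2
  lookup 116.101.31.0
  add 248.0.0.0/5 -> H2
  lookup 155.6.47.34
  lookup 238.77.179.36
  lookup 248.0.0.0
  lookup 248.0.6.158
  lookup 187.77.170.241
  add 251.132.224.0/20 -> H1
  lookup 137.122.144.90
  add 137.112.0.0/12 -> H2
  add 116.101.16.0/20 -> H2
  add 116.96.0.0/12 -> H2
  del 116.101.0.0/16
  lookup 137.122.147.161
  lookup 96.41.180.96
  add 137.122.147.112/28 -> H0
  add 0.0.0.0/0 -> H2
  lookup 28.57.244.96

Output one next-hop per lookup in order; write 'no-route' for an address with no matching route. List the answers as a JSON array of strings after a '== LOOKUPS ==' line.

Process each operation:
  + 0.0.0.0/0 (H2) depth=0
  + 116.101.0.0/16 (H1) depth=16
  + 116.101.31.0/29 (H3) depth=29
  lookup 116.101.0.142: bits 0111010001100101000 walk d0:H2→d1:-→d2:-→d3:-→d4:-→d5:-→d6:-→d7:-→d8:-→d9:-→d10:-→d11:-→d12:-→d13:-→d14:-→d15:-→d16:H1→d17:-→d18:-→d19:- -> H1
  lookup 116.101.31.4: bits 01110100011001010001111100000 walk d0:H2→d1:-→d2:-→d3:-→d4:-→d5:-→d6:-→d7:-→d8:-→d9:-→d10:-→d11:-→d12:-→d13:-→d14:-→d15:-→d16:H1→d17:-→d18:-→d19:-→d20:-→d21:-→d22:-→d23:-→d24:-→d25:-→d26:-→d27:-→d28:-→d29:H3 -> H3
  + 137.122.144.0/20 (H1) depth=20
  + 251.0.0.0/8 (H0) depth=8
  lookup 251.4.18.168: bits 11111011 walk d0:H2→d1:-→d2:-→d3:-→d4:-→d5:-→d6:-→d7:-→d8:H0 -> H0
  + 96.0.0.0/3 (H2) depth=3
  lookup 116.101.31.0: bits 01110100011001010001111100000 walk d0:H2→d1:-→d2:-→d3:H2→d4:-→d5:-→d6:-→d7:-→d8:-→d9:-→d10:-→d11:-→d12:-→d13:-→d14:-→d15:-→d16:H1→d17:-→d18:-→d19:-→d20:-→d21:-→d22:-→d23:-→d24:-→d25:-→d26:-→d27:-→d28:-→d29:H3 -> H3
  + 248.0.0.0/5 (H2) depth=5
  lookup 155.6.47.34: bits 100 walk d0:H2→d1:-→d2:-→d3:- -> H2
  lookup 238.77.179.36: bits 111 walk d0:H2→d1:-→d2:-→d3:- -> H2
  lookup 248.0.0.0: bits 111110 walk d0:H2→d1:-→d2:-→d3:-→d4:-→d5:H2→d6:- -> H2
  lookup 248.0.6.158: bits 111110 walk d0:H2→d1:-→d2:-→d3:-→d4:-→d5:H2→d6:- -> H2
  lookup 187.77.170.241: bits 10 walk d0:H2→d1:-→d2:- -> H2
  + 251.132.224.0/20 (H1) depth=20
  lookup 137.122.144.90: bits 10001001011110101001 walk d0:H2→d1:-→d2:-→d3:-→d4:-→d5:-→d6:-→d7:-→d8:-→d9:-→d10:-→d11:-→d12:-→d13:-→d14:-→d15:-→d16:-→d17:-→d18:-→d19:-→d20:H1 -> H1
  + 137.112.0.0/12 (H2) depth=12
  + 116.101.16.0/20 (H2) depth=20
  + 116.96.0.0/12 (H2) depth=12
  - 116.101.0.0/16 clear@16
  lookup 137.122.147.161: bits 10001001011110101001 walk d0:H2→d1:-→d2:-→d3:-→d4:-→d5:-→d6:-→d7:-→d8:-→d9:-→d10:-→d11:-→d12:H2→d13:-→d14:-→d15:-→d16:-→d17:-→d18:-→d19:-→d20:H1 -> H1
  lookup 96.41.180.96: bits 011 walk d0:H2→d1:-→d2:-→d3:H2 -> H2
  + 137.122.147.112/28 (H0) depth=28
  + 0.0.0.0/0 (H2) depth=0
  lookup 28.57.244.96: bits 0 walk d0:H2→d1:- -> H2

== LOOKUPS ==
["H1","H3","H0","H3","H2","H2","H2","H2","H2","H1","H1","H2","H2"]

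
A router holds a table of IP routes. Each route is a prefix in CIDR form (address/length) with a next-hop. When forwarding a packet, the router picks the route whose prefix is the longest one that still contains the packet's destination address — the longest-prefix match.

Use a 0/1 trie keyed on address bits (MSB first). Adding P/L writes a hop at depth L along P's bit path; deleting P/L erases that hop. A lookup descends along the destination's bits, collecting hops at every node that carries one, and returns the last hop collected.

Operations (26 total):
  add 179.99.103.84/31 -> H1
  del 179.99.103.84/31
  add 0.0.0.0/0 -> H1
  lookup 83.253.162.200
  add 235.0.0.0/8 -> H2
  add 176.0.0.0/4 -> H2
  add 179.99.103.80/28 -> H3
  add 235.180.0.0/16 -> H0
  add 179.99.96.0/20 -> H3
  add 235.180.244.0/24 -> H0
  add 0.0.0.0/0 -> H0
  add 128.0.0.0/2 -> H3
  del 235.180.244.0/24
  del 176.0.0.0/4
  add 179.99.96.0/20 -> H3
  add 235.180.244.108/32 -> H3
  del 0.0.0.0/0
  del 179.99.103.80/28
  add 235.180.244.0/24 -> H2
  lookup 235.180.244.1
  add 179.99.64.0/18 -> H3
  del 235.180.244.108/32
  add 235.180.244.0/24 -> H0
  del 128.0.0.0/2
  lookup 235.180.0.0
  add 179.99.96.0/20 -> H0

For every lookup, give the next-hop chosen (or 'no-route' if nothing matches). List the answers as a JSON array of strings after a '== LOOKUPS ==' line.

Trace:
  + 179.99.103.84/31 (H1) depth=31
  del 179.99.103.84/31 (clear depth 31)
  + 0.0.0.0/0 (H1) depth=0
  Q 83.253.162.200: descend ε ; hops seen [H1] ; pick H1
  + 235.0.0.0/8 (H2) depth=8
  + 176.0.0.0/4 (H2) depth=4
  + 179.99.103.80/28 (H3) depth=28
  + 235.180.0.0/16 (H0) depth=16
  + 179.99.96.0/20 (H3) depth=20
  + 235.180.244.0/24 (H0) depth=24
  + 0.0.0.0/0 (H0) depth=0
  + 128.0.0.0/2 (H3) depth=2
  del 235.180.244.0/24 (clear depth 24)
  del 176.0.0.0/4 (clear depth 4)
  + 179.99.96.0/20 (H3) depth=20
  + 235.180.244.108/32 (H3) depth=32
  del 0.0.0.0/0 (clear depth 0)
  del 179.99.103.80/28 (clear depth 28)
  + 235.180.244.0/24 (H2) depth=24
  Q 235.180.244.1: descend 1110101110110100111101000 ; hops seen [H2,H0,H2] ; pick H2
  + 179.99.64.0/18 (H3) depth=18
  del 235.180.244.108/32 (clear depth 32)
  + 235.180.244.0/24 (H0) depth=24
  del 128.0.0.0/2 (clear depth 2)
  Q 235.180.0.0: descend 1110101110110100 ; hops seen [H2,H0] ; pick H0
  + 179.99.96.0/20 (H0) depth=20

== LOOKUPS ==
["H1","H2","H0"]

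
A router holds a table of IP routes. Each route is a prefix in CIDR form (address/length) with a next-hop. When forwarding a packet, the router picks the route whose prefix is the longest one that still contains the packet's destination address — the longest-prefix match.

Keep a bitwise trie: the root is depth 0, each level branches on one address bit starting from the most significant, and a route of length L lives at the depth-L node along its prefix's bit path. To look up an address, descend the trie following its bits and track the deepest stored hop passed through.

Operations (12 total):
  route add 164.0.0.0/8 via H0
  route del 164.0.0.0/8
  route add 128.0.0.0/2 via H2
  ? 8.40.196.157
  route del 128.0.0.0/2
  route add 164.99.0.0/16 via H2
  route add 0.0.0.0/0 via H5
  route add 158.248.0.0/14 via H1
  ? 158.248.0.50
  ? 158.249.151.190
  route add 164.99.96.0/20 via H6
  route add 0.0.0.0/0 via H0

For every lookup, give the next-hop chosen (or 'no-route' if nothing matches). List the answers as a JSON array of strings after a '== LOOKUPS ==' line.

Trace:
  add 164.0.0.0/8 -> H0 at depth 8
  del 164.0.0.0/8 (clear depth 8)
  add 128.0.0.0/2 -> H2 at depth 2
  Q 8.40.196.157: descend ε ; hops seen [∅] ; pick no-route
  del 128.0.0.0/2 (clear depth 2)
  add 164.99.0.0/16 -> H2 at depth 16
  add 0.0.0.0/0 -> H5 at depth 0
  add 158.248.0.0/14 -> H1 at depth 14
  Q 158.248.0.50: descend 10011110111110 ; hops seen [H5,H1] ; pick H1
  Q 158.249.151.190: descend 10011110111110 ; hops seen [H5,H1] ; pick H1
  add 164.99.96.0/20 -> H6 at depth 20
  add 0.0.0.0/0 -> H0 at depth 0

== LOOKUPS ==
["no-route","H1","H1"]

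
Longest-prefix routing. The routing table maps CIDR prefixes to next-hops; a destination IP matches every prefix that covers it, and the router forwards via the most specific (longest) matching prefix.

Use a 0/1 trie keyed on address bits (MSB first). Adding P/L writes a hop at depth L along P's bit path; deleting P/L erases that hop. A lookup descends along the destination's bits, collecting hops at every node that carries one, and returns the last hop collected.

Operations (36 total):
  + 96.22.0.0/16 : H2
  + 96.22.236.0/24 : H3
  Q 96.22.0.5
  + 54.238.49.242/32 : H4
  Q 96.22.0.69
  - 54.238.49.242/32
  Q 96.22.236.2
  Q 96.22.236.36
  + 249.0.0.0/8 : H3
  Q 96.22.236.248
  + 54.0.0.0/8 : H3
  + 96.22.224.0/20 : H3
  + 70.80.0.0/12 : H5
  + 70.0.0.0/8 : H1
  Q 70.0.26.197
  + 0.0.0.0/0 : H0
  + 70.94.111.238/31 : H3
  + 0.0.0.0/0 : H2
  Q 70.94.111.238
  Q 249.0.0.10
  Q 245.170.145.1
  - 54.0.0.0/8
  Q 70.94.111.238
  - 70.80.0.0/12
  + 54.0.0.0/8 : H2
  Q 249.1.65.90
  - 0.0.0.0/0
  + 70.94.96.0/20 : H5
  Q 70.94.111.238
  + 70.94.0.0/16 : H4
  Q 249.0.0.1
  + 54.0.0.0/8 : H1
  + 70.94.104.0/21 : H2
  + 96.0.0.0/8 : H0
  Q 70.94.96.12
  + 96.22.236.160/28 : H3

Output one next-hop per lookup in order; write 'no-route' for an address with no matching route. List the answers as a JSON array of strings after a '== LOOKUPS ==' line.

Trace:
  + 96.22.0.0/16 (H2) depth=16
  + 96.22.236.0/24 (H3) depth=24
  ? 96.22.0.5  path d0:-→d1:-→d2:-→d3:-→d4:-→d5:-→d6:-→d7:-→d8:-→d9:-→d10:-→d11:-→d12:-→d13:-→d14:-→d15:-→d16:H2  best=H2
  + 54.238.49.242/32 (H4) depth=32
  ? 96.22.0.69  path d0:-→d1:-→d2:-→d3:-→d4:-→d5:-→d6:-→d7:-→d8:-→d9:-→d10:-→d11:-→d12:-→d13:-→d14:-→d15:-→d16:H2  best=H2
  del 54.238.49.242/32 (clear depth 32)
  ? 96.22.236.2  path d0:-→d1:-→d2:-→d3:-→d4:-→d5:-→d6:-→d7:-→d8:-→d9:-→d10:-→d11:-→d12:-→d13:-→d14:-→d15:-→d16:H2→d17:-→d18:-→d19:-→d20:-→d21:-→d22:-→d23:-→d24:H3  best=H3
  ? 96.22.236.36  path d0:-→d1:-→d2:-→d3:-→d4:-→d5:-→d6:-→d7:-→d8:-→d9:-→d10:-→d11:-→d12:-→d13:-→d14:-→d15:-→d16:H2→d17:-→d18:-→d19:-→d20:-→d21:-→d22:-→d23:-→d24:H3  best=H3
  + 249.0.0.0/8 (H3) depth=8
  ? 96.22.236.248  path d0:-→d1:-→d2:-→d3:-→d4:-→d5:-→d6:-→d7:-→d8:-→d9:-→d10:-→d11:-→d12:-→d13:-→d14:-→d15:-→d16:H2→d17:-→d18:-→d19:-→d20:-→d21:-→d22:-→d23:-→d24:H3  best=H3
  + 54.0.0.0/8 (H3) depth=8
  + 96.22.224.0/20 (H3) depth=20
  + 70.80.0.0/12 (H5) depth=12
  + 70.0.0.0/8 (H1) depth=8
  ? 70.0.26.197  path d0:-→d1:-→d2:-→d3:-→d4:-→d5:-→d6:-→d7:-→d8:H1→d9:-  best=H1
  + 0.0.0.0/0 (H0) depth=0
  + 70.94.111.238/31 (H3) depth=31
  + 0.0.0.0/0 (H2) depth=0
  ? 70.94.111.238  path d0:H2→d1:-→d2:-→d3:-→d4:-→d5:-→d6:-→d7:-→d8:H1→d9:-→d10:-→d11:-→d12:H5→d13:-→d14:-→d15:-→d16:-→d17:-→d18:-→d19:-→d20:-→d21:-→d22:-→d23:-→d24:-→d25:-→d26:-→d27:-→d28:-→d29:-→d30:-→d31:H3  best=H3
  ? 249.0.0.10  path d0:H2→d1:-→d2:-→d3:-→d4:-→d5:-→d6:-→d7:-→d8:H3  best=H3
  ? 245.170.145.1  path d0:H2→d1:-→d2:-→d3:-→d4:-  best=H2
  del 54.0.0.0/8 (clear depth 8)
  ? 70.94.111.238  path d0:H2→d1:-→d2:-→d3:-→d4:-→d5:-→d6:-→d7:-→d8:H1→d9:-→d10:-→d11:-→d12:H5→d13:-→d14:-→d15:-→d16:-→d17:-→d18:-→d19:-→d20:-→d21:-→d22:-→d23:-→d24:-→d25:-→d26:-→d27:-→d28:-→d29:-→d30:-→d31:H3  best=H3
  del 70.80.0.0/12 (clear depth 12)
  + 54.0.0.0/8 (H2) depth=8
  ? 249.1.65.90  path d0:H2→d1:-→d2:-→d3:-→d4:-→d5:-→d6:-→d7:-→d8:H3  best=H3
  del 0.0.0.0/0 (clear depth 0)
  + 70.94.96.0/20 (H5) depth=20
  ? 70.94.111.238  path d0:-→d1:-→d2:-→d3:-→d4:-→d5:-→d6:-→d7:-→d8:H1→d9:-→d10:-→d11:-→d12:-→d13:-→d14:-→d15:-→d16:-→d17:-→d18:-→d19:-→d20:H5→d21:-→d22:-→d23:-→d24:-→d25:-→d26:-→d27:-→d28:-→d29:-→d30:-→d31:H3  best=H3
  + 70.94.0.0/16 (H4) depth=16
  ? 249.0.0.1  path d0:-→d1:-→d2:-→d3:-→d4:-→d5:-→d6:-→d7:-→d8:H3  best=H3
  + 54.0.0.0/8 (H1) depth=8
  + 70.94.104.0/21 (H2) depth=21
  + 96.0.0.0/8 (H0) depth=8
  ? 70.94.96.12  path d0:-→d1:-→d2:-→d3:-→d4:-→d5:-→d6:-→d7:-→d8:H1→d9:-→d10:-→d11:-→d12:-→d13:-→d14:-→d15:-→d16:H4→d17:-→d18:-→d19:-→d20:H5  best=H5
  + 96.22.236.160/28 (H3) depth=28

== LOOKUPS ==
["H2","H2","H3","H3","H3","H1","H3","H3","H2","H3","H3","H3","H3","H5"]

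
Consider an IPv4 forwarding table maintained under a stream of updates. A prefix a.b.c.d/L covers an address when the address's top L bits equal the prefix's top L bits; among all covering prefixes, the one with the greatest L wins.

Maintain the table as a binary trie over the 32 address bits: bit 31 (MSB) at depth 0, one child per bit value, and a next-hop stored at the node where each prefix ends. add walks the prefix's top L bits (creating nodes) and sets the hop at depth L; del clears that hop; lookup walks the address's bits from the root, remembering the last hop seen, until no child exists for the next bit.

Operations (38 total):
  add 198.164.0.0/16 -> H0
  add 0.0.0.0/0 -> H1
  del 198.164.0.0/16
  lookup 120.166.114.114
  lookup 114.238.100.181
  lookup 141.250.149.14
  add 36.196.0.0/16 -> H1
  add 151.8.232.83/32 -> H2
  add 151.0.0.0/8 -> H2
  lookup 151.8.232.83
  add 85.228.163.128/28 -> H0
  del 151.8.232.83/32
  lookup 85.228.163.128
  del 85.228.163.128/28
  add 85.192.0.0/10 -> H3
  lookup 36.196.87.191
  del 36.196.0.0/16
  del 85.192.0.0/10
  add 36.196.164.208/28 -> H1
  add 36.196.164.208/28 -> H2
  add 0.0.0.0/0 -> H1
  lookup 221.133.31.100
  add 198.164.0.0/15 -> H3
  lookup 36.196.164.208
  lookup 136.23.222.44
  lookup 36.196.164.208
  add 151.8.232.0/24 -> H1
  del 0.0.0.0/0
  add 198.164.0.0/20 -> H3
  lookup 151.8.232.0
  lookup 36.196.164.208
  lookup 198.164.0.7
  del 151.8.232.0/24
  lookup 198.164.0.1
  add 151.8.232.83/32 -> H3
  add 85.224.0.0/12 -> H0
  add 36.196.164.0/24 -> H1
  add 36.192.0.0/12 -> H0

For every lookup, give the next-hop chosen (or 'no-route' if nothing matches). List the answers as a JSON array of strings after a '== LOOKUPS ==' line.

Trace:
  add 198.164.0.0/16 -> H0 at depth 16
  add 0.0.0.0/0 -> H1 at depth 0
  del 198.164.0.0/16 (clear depth 16)
  Q 120.166.114.114: descend ε ; hops seen [H1] ; pick H1
  Q 114.238.100.181: descend ε ; hops seen [H1] ; pick H1
  Q 141.250.149.14: descend 1 ; hops seen [H1] ; pick H1
  add 36.196.0.0/16 -> H1 at depth 16
  add 151.8.232.83/32 -> H2 at depth 32
  add 151.0.0.0/8 -> H2 at depth 8
  Q 151.8.232.83: descend 10010111000010001110100001010011 ; hops seen [H1,H2,H2] ; pick H2
  add 85.228.163.128/28 -> H0 at depth 28
  del 151.8.232.83/32 (clear depth 32)
  Q 85.228.163.128: descend 0101010111100100101000111000 ; hops seen [H1,H0] ; pick H0
  del 85.228.163.128/28 (clear depth 28)
  add 85.192.0.0/10 -> H3 at depth 10
  Q 36.196.87.191: descend 0010010011000100 ; hops seen [H1,H1] ; pick H1
  del 36.196.0.0/16 (clear depth 16)
  del 85.192.0.0/10 (clear depth 10)
  add 36.196.164.208/28 -> H1 at depth 28
  add 36.196.164.208/28 -> H2 at depth 28
  add 0.0.0.0/0 -> H1 at depth 0
  Q 221.133.31.100: descend 110 ; hops seen [H1] ; pick H1
  add 198.164.0.0/15 -> H3 at depth 15
  Q 36.196.164.208: descend 0010010011000100101001001101 ; hops seen [H1,H2] ; pick H2
  Q 136.23.222.44: descend 100 ; hops seen [H1] ; pick H1
  Q 36.196.164.208: descend 0010010011000100101001001101 ; hops seen [H1,H2] ; pick H2
  add 151.8.232.0/24 -> H1 at depth 24
  del 0.0.0.0/0 (clear depth 0)
  add 198.164.0.0/20 -> H3 at depth 20
  Q 151.8.232.0: descend 1001011100001000111010000 ; hops seen [H2,H1] ; pick H1
  Q 36.196.164.208: descend 0010010011000100101001001101 ; hops seen [H2] ; pick H2
  Q 198.164.0.7: descend 11000110101001000000 ; hops seen [H3,H3] ; pick H3
  del 151.8.232.0/24 (clear depth 24)
  Q 198.164.0.1: descend 11000110101001000000 ; hops seen [H3,H3] ; pick H3
  add 151.8.232.83/32 -> H3 at depth 32
  add 85.224.0.0/12 -> H0 at depth 12
  add 36.196.164.0/24 -> H1 at depth 24
  add 36.192.0.0/12 -> H0 at depth 12

== LOOKUPS ==
["H1","H1","H1","H2","H0","H1","H1","H2","H1","H2","H1","H2","H3","H3"]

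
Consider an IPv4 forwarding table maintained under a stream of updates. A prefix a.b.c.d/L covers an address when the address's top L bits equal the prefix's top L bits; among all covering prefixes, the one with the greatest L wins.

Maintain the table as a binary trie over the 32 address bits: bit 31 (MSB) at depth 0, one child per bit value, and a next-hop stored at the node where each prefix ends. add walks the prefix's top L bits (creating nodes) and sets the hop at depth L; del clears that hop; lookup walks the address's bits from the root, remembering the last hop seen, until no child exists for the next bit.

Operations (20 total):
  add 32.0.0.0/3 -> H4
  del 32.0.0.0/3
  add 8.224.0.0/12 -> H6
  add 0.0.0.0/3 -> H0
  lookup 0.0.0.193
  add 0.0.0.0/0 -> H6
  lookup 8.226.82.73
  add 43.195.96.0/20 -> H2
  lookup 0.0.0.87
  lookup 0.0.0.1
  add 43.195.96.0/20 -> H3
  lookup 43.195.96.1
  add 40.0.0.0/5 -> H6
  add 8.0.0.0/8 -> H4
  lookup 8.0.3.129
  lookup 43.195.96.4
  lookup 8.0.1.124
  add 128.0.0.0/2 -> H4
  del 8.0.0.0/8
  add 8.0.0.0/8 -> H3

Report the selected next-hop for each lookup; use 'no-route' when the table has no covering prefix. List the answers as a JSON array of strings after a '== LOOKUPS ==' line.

Trace:
  add 32.0.0.0/3 -> H4 at depth 3
  del 32.0.0.0/3 (clear depth 3)
  add 8.224.0.0/12 -> H6 at depth 12
  add 0.0.0.0/3 -> H0 at depth 3
  lookup 0.0.0.193: bits 0000 walk d0:-→d1:-→d2:-→d3:H0→d4:- -> H0
  add 0.0.0.0/0 -> H6 at depth 0
  lookup 8.226.82.73: bits 000010001110 walk d0:H6→d1:-→d2:-→d3:H0→d4:-→d5:-→d6:-→d7:-→d8:-→d9:-→d10:-→d11:-→d12:H6 -> H6
  add 43.195.96.0/20 -> H2 at depth 20
  lookup 0.0.0.87: bits 0000 walk d0:H6→d1:-→d2:-→d3:H0→d4:- -> H0
  lookup 0.0.0.1: bits 0000 walk d0:H6→d1:-→d2:-→d3:H0→d4:- -> H0
  add 43.195.96.0/20 -> H3 at depth 20
  lookup 43.195.96.1: bits 00101011110000110110 walk d0:H6→d1:-→d2:-→d3:-→d4:-→d5:-→d6:-→d7:-→d8:-→d9:-→d10:-→d11:-→d12:-→d13:-→d14:-→d15:-→d16:-→d17:-→d18:-→d19:-→d20:H3 -> H3
  add 40.0.0.0/5 -> H6 at depth 5
  add 8.0.0.0/8 -> H4 at depth 8
  lookup 8.0.3.129: bits 00001000 walk d0:H6→d1:-→d2:-→d3:H0→d4:-→d5:-→d6:-→d7:-→d8:H4 -> H4
  lookup 43.195.96.4: bits 00101011110000110110 walk d0:H6→d1:-→d2:-→d3:-→d4:-→d5:H6→d6:-→d7:-→d8:-→d9:-→d10:-→d11:-→d12:-→d13:-→d14:-→d15:-→d16:-→d17:-→d18:-→d19:-→d20:H3 -> H3
  lookup 8.0.1.124: bits 00001000 walk d0:H6→d1:-→d2:-→d3:H0→d4:-→d5:-→d6:-→d7:-→d8:H4 -> H4
  add 128.0.0.0/2 -> H4 at depth 2
  del 8.0.0.0/8 (clear depth 8)
  add 8.0.0.0/8 -> H3 at depth 8

== LOOKUPS ==
["H0","H6","H0","H0","H3","H4","H3","H4"]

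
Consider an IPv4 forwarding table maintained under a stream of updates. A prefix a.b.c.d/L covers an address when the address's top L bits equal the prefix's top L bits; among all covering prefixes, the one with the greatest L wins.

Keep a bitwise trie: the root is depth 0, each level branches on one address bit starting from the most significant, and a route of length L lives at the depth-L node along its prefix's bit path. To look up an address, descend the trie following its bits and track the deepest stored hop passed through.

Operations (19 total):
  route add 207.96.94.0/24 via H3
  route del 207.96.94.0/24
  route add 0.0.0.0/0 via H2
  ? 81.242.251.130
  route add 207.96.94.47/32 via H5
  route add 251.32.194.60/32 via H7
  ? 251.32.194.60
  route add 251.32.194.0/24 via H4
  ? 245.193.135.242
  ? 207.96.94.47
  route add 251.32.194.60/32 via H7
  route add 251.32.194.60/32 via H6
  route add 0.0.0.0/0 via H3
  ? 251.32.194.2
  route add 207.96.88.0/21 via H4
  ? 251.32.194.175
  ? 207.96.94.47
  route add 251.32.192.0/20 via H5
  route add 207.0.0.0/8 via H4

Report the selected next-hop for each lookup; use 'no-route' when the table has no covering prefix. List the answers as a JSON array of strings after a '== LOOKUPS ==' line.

Trace:
  + 207.96.94.0/24 (H3) depth=24
  - 207.96.94.0/24 clear@24
  + 0.0.0.0/0 (H2) depth=0
  ? 81.242.251.130  path d0:H2  best=H2
  + 207.96.94.47/32 (H5) depth=32
  + 251.32.194.60/32 (H7) depth=32
  ? 251.32.194.60  path d0:H2→d1:-→d2:-→d3:-→d4:-→d5:-→d6:-→d7:-→d8:-→d9:-→d10:-→d11:-→d12:-→d13:-→d14:-→d15:-→d16:-→d17:-→d18:-→d19:-→d20:-→d21:-→d22:-→d23:-→d24:-→d25:-→d26:-→d27:-→d28:-→d29:-→d30:-→d31:-→d32:H7  best=H7
  + 251.32.194.0/24 (H4) depth=24
  ? 245.193.135.242  path d0:H2→d1:-→d2:-→d3:-→d4:-  best=H2
  ? 207.96.94.47  path d0:H2→d1:-→d2:-→d3:-→d4:-→d5:-→d6:-→d7:-→d8:-→d9:-→d10:-→d11:-→d12:-→d13:-→d14:-→d15:-→d16:-→d17:-→d18:-→d19:-→d20:-→d21:-→d22:-→d23:-→d24:-→d25:-→d26:-→d27:-→d28:-→d29:-→d30:-→d31:-→d32:H5  best=H5
  + 251.32.194.60/32 (H7) depth=32
  + 251.32.194.60/32 (H6) depth=32
  + 0.0.0.0/0 (H3) depth=0
  ? 251.32.194.2  path d0:H3→d1:-→d2:-→d3:-→d4:-→d5:-→d6:-→d7:-→d8:-→d9:-→d10:-→d11:-→d12:-→d13:-→d14:-→d15:-→d16:-→d17:-→d18:-→d19:-→d20:-→d21:-→d22:-→d23:-→d24:H4→d25:-→d26:-  best=H4
  + 207.96.88.0/21 (H4) depth=21
  ? 251.32.194.175  path d0:H3→d1:-→d2:-→d3:-→d4:-→d5:-→d6:-→d7:-→d8:-→d9:-→d10:-→d11:-→d12:-→d13:-→d14:-→d15:-→d16:-→d17:-→d18:-→d19:-→d20:-→d21:-→d22:-→d23:-→d24:H4  best=H4
  ? 207.96.94.47  path d0:H3→d1:-→d2:-→d3:-→d4:-→d5:-→d6:-→d7:-→d8:-→d9:-→d10:-→d11:-→d12:-→d13:-→d14:-→d15:-→d16:-→d17:-→d18:-→d19:-→d20:-→d21:H4→d22:-→d23:-→d24:-→d25:-→d26:-→d27:-→d28:-→d29:-→d30:-→d31:-→d32:H5  best=H5
  + 251.32.192.0/20 (H5) depth=20
  + 207.0.0.0/8 (H4) depth=8

== LOOKUPS ==
["H2","H7","H2","H5","H4","H4","H5"]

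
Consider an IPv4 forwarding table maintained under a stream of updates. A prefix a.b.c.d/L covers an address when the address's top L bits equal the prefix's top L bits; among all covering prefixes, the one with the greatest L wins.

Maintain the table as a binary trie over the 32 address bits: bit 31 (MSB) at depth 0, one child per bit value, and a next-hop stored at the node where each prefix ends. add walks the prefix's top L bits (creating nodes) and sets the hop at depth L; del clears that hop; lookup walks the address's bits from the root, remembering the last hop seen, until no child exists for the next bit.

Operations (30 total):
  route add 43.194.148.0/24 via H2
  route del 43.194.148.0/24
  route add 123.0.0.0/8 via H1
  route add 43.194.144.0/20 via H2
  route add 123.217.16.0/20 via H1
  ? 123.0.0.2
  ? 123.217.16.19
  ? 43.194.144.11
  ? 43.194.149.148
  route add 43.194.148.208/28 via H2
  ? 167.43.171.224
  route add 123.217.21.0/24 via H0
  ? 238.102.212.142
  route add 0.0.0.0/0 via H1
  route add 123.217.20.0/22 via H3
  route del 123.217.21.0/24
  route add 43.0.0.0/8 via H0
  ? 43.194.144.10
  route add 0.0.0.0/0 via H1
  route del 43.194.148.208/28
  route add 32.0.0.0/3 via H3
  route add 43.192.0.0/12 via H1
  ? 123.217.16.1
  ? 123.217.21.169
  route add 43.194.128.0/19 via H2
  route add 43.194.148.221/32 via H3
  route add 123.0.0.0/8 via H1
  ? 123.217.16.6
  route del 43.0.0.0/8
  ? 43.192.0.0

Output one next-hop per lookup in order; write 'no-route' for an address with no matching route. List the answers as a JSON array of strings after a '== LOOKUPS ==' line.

Process each operation:
  add 43.194.148.0/24 -> H2 at depth 24
  del 43.194.148.0/24 (clear depth 24)
  add 123.0.0.0/8 -> H1 at depth 8
  add 43.194.144.0/20 -> H2 at depth 20
  add 123.217.16.0/20 -> H1 at depth 20
  lookup 123.0.0.2: bits 01111011 walk d0:-→d1:-→d2:-→d3:-→d4:-→d5:-→d6:-→d7:-→d8:H1 -> H1
  lookup 123.217.16.19: bits 01111011110110010001 walk d0:-→d1:-→d2:-→d3:-→d4:-→d5:-→d6:-→d7:-→d8:H1→d9:-→d10:-→d11:-→d12:-→d13:-→d14:-→d15:-→d16:-→d17:-→d18:-→d19:-→d20:H1 -> H1
  lookup 43.194.144.11: bits 001010111100001010010 walk d0:-→d1:-→d2:-→d3:-→d4:-→d5:-→d6:-→d7:-→d8:-→d9:-→d10:-→d11:-→d12:-→d13:-→d14:-→d15:-→d16:-→d17:-→d18:-→d19:-→d20:H2→d21:- -> H2
  lookup 43.194.149.148: bits 00101011110000101001010 walk d0:-→d1:-→d2:-→d3:-→d4:-→d5:-→d6:-→d7:-→d8:-→d9:-→d10:-→d11:-→d12:-→d13:-→d14:-→d15:-→d16:-→d17:-→d18:-→d19:-→d20:H2→d21:-→d22:-→d23:- -> H2
  add 43.194.148.208/28 -> H2 at depth 28
  lookup 167.43.171.224: bits ε walk d0:- -> no-route
  add 123.217.21.0/24 -> H0 at depth 24
  lookup 238.102.212.142: bits ε walk d0:- -> no-route
  add 0.0.0.0/0 -> H1 at depth 0
  add 123.217.20.0/22 -> H3 at depth 22
  del 123.217.21.0/24 (clear depth 24)
  add 43.0.0.0/8 -> H0 at depth 8
  lookup 43.194.144.10: bits 001010111100001010010 walk d0:H1→d1:-→d2:-→d3:-→d4:-→d5:-→d6:-→d7:-→d8:H0→d9:-→d10:-→d11:-→d12:-→d13:-→d14:-→d15:-→d16:-→d17:-→d18:-→d19:-→d20:H2→d21:- -> H2
  add 0.0.0.0/0 -> H1 at depth 0
  del 43.194.148.208/28 (clear depth 28)
  add 32.0.0.0/3 -> H3 at depth 3
  add 43.192.0.0/12 -> H1 at depth 12
  lookup 123.217.16.1: bits 011110111101100100010 walk d0:H1→d1:-→d2:-→d3:-→d4:-→d5:-→d6:-→d7:-→d8:H1→d9:-→d10:-→d11:-→d12:-→d13:-→d14:-→d15:-→d16:-→d17:-→d18:-→d19:-→d20:H1→d21:- -> H1
  lookup 123.217.21.169: bits 011110111101100100010101 walk d0:H1→d1:-→d2:-→d3:-→d4:-→d5:-→d6:-→d7:-→d8:H1→d9:-→d10:-→d11:-→d12:-→d13:-→d14:-→d15:-→d16:-→d17:-→d18:-→d19:-→d20:H1→d21:-→d22:H3→d23:-→d24:- -> H3
  add 43.194.128.0/19 -> H2 at depth 19
  add 43.194.148.221/32 -> H3 at depth 32
  add 123.0.0.0/8 -> H1 at depth 8
  lookup 123.217.16.6: bits 011110111101100100010 walk d0:H1→d1:-→d2:-→d3:-→d4:-→d5:-→d6:-→d7:-→d8:H1→d9:-→d10:-→d11:-→d12:-→d13:-→d14:-→d15:-→d16:-→d17:-→d18:-→d19:-→d20:H1→d21:- -> H1
  del 43.0.0.0/8 (clear depth 8)
  lookup 43.192.0.0: bits 00101011110000 walk d0:H1→d1:-→d2:-→d3:H3→d4:-→d5:-→d6:-→d7:-→d8:-→d9:-→d10:-→d11:-→d12:H1→d13:-→d14:- -> H1

== LOOKUPS ==
["H1","H1","H2","H2","no-route","no-route","H2","H1","H3","H1","H1"]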